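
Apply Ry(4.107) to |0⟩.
-0.4642|0⟩ + 0.8857|1⟩

Ry(4.107) = [[cos(θ/2), −sin(θ/2)], [sin(θ/2), cos(θ/2)]]; θ = 4.107, cos(θ/2) ≈ -0.464176, sin(θ/2) ≈ 0.885743.
With a = amp(|0⟩) = 1 and b = amp(|1⟩) = 0:
new amp(|0⟩) = (-0.464176)·a + (-0.885743)·b = -0.4642
new amp(|1⟩) = (0.885743)·a + (-0.464176)·b = 0.8857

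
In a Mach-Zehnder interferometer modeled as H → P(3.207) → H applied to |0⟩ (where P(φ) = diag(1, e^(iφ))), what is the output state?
(0.001069 - 0.03268i)|0⟩ + (0.9989 + 0.03268i)|1⟩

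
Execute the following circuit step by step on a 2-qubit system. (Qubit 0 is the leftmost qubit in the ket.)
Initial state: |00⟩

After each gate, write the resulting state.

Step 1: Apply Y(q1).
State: i|01⟩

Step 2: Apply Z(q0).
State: i|01⟩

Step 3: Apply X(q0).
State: i|11⟩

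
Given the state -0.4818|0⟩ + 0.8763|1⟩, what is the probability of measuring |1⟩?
0.7679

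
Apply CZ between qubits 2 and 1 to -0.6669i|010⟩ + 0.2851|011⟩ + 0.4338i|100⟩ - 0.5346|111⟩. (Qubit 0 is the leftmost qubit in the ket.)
-0.6669i|010⟩ - 0.2851|011⟩ + 0.4338i|100⟩ + 0.5346|111⟩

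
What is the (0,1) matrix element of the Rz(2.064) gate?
0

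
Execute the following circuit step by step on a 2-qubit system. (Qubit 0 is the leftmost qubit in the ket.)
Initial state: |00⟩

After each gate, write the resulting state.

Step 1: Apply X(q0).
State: |10⟩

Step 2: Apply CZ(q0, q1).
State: |10⟩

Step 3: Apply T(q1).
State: |10⟩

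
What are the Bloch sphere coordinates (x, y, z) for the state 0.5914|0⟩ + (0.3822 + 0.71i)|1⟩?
(0.4521, 0.8398, -0.3004)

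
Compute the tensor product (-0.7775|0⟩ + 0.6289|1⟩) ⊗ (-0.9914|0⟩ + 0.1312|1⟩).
0.7708|00⟩ - 0.102|01⟩ - 0.6235|10⟩ + 0.08251|11⟩

amp(|b₁b₂…⟩) = product of the factor amplitudes for bits b₁, b₂, …; only kets whose every factor amplitude is nonzero survive.
|00⟩: (-0.7775)(-0.9914) = 0.7708
|01⟩: (-0.7775)(0.1312) = -0.102
|10⟩: (0.6289)(-0.9914) = -0.6235
|11⟩: (0.6289)(0.1312) = 0.08251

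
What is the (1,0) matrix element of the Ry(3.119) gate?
0.9999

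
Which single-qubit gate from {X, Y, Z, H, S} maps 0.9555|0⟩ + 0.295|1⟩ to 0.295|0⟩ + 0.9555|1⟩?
X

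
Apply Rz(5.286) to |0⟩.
(-0.8783 - 0.4782i)|0⟩

Rz(5.286) = [[e^(−iθ/2), 0], [0, e^(iθ/2)]] with e^(±iθ/2) = cos(θ/2) ± i·sin(θ/2); θ = 5.286, cos(θ/2) ≈ -0.878256, sin(θ/2) ≈ 0.47819.
With a = amp(|0⟩) = 1 and b = amp(|1⟩) = 0:
new amp(|0⟩) = (-0.878256 - 0.47819i)·a = (-0.8783 - 0.4782i)
new amp(|1⟩) = (-0.878256 + 0.47819i)·b = 0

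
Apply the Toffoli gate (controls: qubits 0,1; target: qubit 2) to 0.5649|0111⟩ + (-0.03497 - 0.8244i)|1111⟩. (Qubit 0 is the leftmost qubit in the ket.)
0.5649|0111⟩ + (-0.03497 - 0.8244i)|1101⟩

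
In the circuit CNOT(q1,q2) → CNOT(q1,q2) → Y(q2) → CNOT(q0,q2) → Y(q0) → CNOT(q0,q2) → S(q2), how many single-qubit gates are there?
3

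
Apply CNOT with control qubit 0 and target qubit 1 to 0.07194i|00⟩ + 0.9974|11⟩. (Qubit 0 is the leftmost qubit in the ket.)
0.07194i|00⟩ + 0.9974|10⟩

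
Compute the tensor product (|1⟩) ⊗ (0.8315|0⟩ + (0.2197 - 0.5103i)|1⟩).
0.8315|10⟩ + (0.2197 - 0.5103i)|11⟩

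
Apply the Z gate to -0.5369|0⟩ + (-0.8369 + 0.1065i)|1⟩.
-0.5369|0⟩ + (0.8369 - 0.1065i)|1⟩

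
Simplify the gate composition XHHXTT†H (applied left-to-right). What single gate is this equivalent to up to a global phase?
H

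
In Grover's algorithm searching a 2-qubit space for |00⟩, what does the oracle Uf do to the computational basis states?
Uf|x⟩ = -|x⟩ if x = 00, else |x⟩ (phase flip on target)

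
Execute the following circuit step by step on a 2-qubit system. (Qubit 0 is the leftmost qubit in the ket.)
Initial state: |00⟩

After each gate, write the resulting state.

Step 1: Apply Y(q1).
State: i|01⟩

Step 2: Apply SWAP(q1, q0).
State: i|10⟩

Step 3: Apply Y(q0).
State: |00⟩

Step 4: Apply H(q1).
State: 1/√2|00⟩ + 1/√2|01⟩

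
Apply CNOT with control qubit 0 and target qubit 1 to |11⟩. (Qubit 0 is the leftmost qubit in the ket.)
|10⟩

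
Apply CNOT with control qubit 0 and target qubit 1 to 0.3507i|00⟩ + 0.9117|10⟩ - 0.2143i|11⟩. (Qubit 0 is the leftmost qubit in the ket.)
0.3507i|00⟩ - 0.2143i|10⟩ + 0.9117|11⟩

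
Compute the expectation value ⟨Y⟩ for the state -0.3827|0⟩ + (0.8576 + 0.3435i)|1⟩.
-0.2629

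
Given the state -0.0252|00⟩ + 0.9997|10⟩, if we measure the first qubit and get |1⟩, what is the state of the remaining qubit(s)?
|0⟩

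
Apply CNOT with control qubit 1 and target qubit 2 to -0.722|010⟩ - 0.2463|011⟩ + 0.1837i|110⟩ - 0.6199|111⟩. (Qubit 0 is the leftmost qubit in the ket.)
-0.2463|010⟩ - 0.722|011⟩ - 0.6199|110⟩ + 0.1837i|111⟩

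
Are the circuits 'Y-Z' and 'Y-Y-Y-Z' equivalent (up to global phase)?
Yes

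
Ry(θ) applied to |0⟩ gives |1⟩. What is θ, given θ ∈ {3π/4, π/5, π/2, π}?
π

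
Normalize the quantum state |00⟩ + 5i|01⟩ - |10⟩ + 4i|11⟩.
0.1525|00⟩ + 0.7625i|01⟩ - 0.1525|10⟩ + 0.61i|11⟩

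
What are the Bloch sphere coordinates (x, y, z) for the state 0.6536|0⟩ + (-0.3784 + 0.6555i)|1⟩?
(-0.4946, 0.8569, -0.1457)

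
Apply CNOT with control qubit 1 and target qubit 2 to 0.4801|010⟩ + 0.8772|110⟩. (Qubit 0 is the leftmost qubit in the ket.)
0.4801|011⟩ + 0.8772|111⟩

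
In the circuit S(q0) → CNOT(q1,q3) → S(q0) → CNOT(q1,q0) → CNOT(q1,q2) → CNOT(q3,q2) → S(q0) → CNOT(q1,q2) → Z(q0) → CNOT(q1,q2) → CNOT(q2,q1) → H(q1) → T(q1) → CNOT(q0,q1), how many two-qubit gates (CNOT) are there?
8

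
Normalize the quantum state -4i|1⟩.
-i|1⟩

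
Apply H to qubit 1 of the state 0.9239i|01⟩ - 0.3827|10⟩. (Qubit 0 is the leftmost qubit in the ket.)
0.6533i|00⟩ - 0.6533i|01⟩ - 0.2706|10⟩ - 0.2706|11⟩

H on qubit 1 mixes each pair of kets that differ only in qubit 1: amplitudes (a, b) of (|…0…⟩, |…1…⟩) become ((a + b)/√2, (a − b)/√2). Kets absent from the input have amplitude 0.
(|00⟩, |01⟩): (a, b) = (0, 0.9239i) → (0.6533i, -0.6533i)
(|10⟩, |11⟩): (a, b) = (-0.3827, 0) → (-0.2706, -0.2706)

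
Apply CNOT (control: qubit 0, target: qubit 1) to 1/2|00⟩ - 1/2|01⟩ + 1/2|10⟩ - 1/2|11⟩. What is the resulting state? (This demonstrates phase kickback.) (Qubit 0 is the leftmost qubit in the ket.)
1/2|00⟩ - 1/2|01⟩ - 1/2|10⟩ + 1/2|11⟩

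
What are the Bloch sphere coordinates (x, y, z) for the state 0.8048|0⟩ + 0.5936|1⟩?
(0.9555, 0, 0.2953)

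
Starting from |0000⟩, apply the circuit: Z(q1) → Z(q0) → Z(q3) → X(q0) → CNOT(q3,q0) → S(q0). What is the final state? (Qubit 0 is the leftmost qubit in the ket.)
i|1000⟩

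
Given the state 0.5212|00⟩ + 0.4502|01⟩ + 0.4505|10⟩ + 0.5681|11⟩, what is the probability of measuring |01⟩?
0.2027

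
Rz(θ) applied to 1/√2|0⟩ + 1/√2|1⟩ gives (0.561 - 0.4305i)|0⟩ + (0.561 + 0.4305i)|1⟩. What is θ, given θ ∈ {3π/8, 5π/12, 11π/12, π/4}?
5π/12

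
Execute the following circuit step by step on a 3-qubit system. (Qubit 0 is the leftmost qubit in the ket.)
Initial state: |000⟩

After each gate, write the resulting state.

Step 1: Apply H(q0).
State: 1/√2|000⟩ + 1/√2|100⟩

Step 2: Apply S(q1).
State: 1/√2|000⟩ + 1/√2|100⟩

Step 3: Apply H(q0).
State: |000⟩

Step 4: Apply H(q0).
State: 1/√2|000⟩ + 1/√2|100⟩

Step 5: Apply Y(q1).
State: (1/√2)i|010⟩ + (1/√2)i|110⟩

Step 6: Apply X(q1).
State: (1/√2)i|000⟩ + (1/√2)i|100⟩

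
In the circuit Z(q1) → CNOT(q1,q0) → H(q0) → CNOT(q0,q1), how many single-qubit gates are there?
2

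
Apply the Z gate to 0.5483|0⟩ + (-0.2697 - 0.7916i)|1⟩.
0.5483|0⟩ + (0.2697 + 0.7916i)|1⟩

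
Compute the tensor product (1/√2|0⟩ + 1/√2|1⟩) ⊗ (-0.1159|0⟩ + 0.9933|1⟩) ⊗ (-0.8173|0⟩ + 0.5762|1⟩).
0.06698|000⟩ - 0.04722|001⟩ - 0.574|010⟩ + 0.4047|011⟩ + 0.06698|100⟩ - 0.04722|101⟩ - 0.574|110⟩ + 0.4047|111⟩

amp(|b₁b₂…⟩) = product of the factor amplitudes for bits b₁, b₂, …; only kets whose every factor amplitude is nonzero survive.
|000⟩: (1/√2)(-0.1159)(-0.8173) = 0.06698
|001⟩: (1/√2)(-0.1159)(0.5762) = -0.04722
|010⟩: (1/√2)(0.9933)(-0.8173) = -0.574
|011⟩: (1/√2)(0.9933)(0.5762) = 0.4047
|100⟩: (1/√2)(-0.1159)(-0.8173) = 0.06698
|101⟩: (1/√2)(-0.1159)(0.5762) = -0.04722
|110⟩: (1/√2)(0.9933)(-0.8173) = -0.574
|111⟩: (1/√2)(0.9933)(0.5762) = 0.4047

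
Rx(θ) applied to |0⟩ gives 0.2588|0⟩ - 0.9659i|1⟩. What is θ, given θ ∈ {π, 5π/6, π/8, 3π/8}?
5π/6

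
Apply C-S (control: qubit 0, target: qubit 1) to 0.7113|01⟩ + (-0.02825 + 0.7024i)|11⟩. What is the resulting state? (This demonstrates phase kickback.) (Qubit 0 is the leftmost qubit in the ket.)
0.7113|01⟩ + (-0.7024 - 0.02825i)|11⟩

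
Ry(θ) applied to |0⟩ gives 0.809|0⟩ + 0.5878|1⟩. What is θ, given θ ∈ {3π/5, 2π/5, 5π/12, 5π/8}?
2π/5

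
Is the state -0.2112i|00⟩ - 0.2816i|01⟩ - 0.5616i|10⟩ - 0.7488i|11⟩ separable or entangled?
Separable

Writing the state as a|00⟩ + b|01⟩ + c|10⟩ + d|11⟩, it is a product state iff ad − bc = 0.
Here (a, b, c, d) = (-0.2112i, -0.2816i, -0.5616i, -0.7488i): ad − bc = (-0.2112i)(-0.7488i) − (-0.2816i)(-0.5616i) = 0, so the state is separable.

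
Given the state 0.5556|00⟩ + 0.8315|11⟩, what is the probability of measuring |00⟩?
0.3087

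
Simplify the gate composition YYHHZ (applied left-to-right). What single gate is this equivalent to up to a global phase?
Z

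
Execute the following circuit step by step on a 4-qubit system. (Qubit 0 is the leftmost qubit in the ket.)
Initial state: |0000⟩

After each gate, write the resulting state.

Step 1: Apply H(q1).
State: 1/√2|0000⟩ + 1/√2|0100⟩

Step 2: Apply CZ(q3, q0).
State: 1/√2|0000⟩ + 1/√2|0100⟩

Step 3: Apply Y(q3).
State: (1/√2)i|0001⟩ + (1/√2)i|0101⟩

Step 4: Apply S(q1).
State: (1/√2)i|0001⟩ - 1/√2|0101⟩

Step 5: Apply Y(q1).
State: (1/√2)i|0001⟩ - 1/√2|0101⟩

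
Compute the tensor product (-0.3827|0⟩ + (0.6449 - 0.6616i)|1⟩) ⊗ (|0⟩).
-0.3827|00⟩ + (0.6449 - 0.6616i)|10⟩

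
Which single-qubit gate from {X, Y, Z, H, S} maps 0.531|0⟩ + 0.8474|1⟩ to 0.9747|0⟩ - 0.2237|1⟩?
H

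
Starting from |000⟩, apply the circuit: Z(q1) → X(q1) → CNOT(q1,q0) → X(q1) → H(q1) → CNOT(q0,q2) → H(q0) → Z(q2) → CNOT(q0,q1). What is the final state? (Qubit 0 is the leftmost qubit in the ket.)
-1/2|001⟩ - 1/2|011⟩ + 1/2|101⟩ + 1/2|111⟩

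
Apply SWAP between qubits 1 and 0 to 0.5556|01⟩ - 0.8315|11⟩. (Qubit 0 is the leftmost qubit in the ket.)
0.5556|10⟩ - 0.8315|11⟩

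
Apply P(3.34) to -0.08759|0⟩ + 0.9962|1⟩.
-0.08759|0⟩ + (-0.9767 - 0.1964i)|1⟩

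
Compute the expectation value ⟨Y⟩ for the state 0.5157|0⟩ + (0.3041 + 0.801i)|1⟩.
0.8262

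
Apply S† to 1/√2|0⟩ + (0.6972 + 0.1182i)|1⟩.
1/√2|0⟩ + (0.1182 - 0.6972i)|1⟩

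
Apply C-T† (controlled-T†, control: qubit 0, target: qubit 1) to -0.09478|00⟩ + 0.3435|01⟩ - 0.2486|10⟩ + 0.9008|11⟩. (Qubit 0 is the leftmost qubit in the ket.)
-0.09478|00⟩ + 0.3435|01⟩ - 0.2486|10⟩ + (0.637 - 0.637i)|11⟩

C-T† leaves the control-|0⟩ kets |00⟩, |01⟩ unchanged and applies T† to qubit 1 on the control-|1⟩ pair (|10⟩, |11⟩).
T† = [[1, 0], [0, (1/√2 - (1/√2)i)]].
With a = amp(|10⟩) = -0.2486 and b = amp(|11⟩) = 0.9008:
new amp(|10⟩) = (1)·a = -0.2486
new amp(|11⟩) = (1/√2 - (1/√2)i)·b = (0.637 - 0.637i)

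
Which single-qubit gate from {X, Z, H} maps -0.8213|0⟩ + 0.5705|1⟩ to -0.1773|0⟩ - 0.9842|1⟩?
H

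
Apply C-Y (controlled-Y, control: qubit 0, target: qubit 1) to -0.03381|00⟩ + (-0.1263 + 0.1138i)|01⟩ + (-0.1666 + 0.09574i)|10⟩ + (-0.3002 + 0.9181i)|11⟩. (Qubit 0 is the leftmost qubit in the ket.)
-0.03381|00⟩ + (-0.1263 + 0.1138i)|01⟩ + (0.9181 + 0.3002i)|10⟩ + (-0.09574 - 0.1666i)|11⟩

C-Y leaves the control-|0⟩ kets |00⟩, |01⟩ unchanged and applies Y to qubit 1 on the control-|1⟩ pair (|10⟩, |11⟩).
Y = [[0, -i], [i, 0]].
With a = amp(|10⟩) = (-0.1666 + 0.09574i) and b = amp(|11⟩) = (-0.3002 + 0.9181i):
new amp(|10⟩) = (-i)·b = (0.9181 + 0.3002i)
new amp(|11⟩) = (i)·a = (-0.09574 - 0.1666i)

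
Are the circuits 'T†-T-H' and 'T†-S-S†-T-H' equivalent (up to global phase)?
Yes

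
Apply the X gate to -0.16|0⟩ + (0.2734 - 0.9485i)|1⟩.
(0.2734 - 0.9485i)|0⟩ - 0.16|1⟩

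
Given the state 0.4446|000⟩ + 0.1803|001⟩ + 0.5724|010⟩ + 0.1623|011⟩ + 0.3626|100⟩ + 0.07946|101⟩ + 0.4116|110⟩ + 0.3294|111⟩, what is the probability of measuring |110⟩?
0.1694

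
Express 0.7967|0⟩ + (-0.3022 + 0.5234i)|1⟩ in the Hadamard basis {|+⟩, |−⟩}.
(0.3497 + 0.3701i)|+⟩ + (0.777 - 0.3701i)|−⟩

With |ψ⟩ = α|0⟩ + β|1⟩, the Hadamard-basis coefficients are ⟨+|ψ⟩ = (α + β)/√2 and ⟨−|ψ⟩ = (α − β)/√2.
Here α = 0.7967, β = (-0.3022 + 0.5234i): (α + β)/√2 = (0.3497 + 0.3701i), (α − β)/√2 = (0.777 - 0.3701i).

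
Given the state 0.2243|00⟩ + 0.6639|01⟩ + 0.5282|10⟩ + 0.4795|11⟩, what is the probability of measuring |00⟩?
0.05031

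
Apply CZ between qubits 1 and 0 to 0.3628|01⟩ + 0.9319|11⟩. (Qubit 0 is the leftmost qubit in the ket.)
0.3628|01⟩ - 0.9319|11⟩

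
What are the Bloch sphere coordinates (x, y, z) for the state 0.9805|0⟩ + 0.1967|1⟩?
(0.3857, 0, 0.9227)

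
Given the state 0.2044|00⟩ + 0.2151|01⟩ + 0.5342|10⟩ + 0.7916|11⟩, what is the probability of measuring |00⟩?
0.04178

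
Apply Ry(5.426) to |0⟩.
-0.9096|0⟩ + 0.4156|1⟩

Ry(5.426) = [[cos(θ/2), −sin(θ/2)], [sin(θ/2), cos(θ/2)]]; θ = 5.426, cos(θ/2) ≈ -0.909552, sin(θ/2) ≈ 0.415591.
With a = amp(|0⟩) = 1 and b = amp(|1⟩) = 0:
new amp(|0⟩) = (-0.909552)·a + (-0.415591)·b = -0.9096
new amp(|1⟩) = (0.415591)·a + (-0.909552)·b = 0.4156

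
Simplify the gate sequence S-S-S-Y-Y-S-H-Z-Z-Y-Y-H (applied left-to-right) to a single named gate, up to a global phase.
I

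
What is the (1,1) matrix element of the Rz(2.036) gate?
(0.5251 + 0.8511i)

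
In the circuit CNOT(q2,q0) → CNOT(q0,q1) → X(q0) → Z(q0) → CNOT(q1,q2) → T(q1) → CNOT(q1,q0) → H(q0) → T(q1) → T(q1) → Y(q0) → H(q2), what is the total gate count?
12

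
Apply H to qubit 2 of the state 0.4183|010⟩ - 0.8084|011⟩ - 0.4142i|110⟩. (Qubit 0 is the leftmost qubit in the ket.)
-0.2758|010⟩ + 0.8674|011⟩ - 0.2929i|110⟩ - 0.2929i|111⟩

H on qubit 2 mixes each pair of kets that differ only in qubit 2: amplitudes (a, b) of (|…0…⟩, |…1…⟩) become ((a + b)/√2, (a − b)/√2). Kets absent from the input have amplitude 0.
(|010⟩, |011⟩): (a, b) = (0.4183, -0.8084) → (-0.2758, 0.8674)
(|110⟩, |111⟩): (a, b) = (-0.4142i, 0) → (-0.2929i, -0.2929i)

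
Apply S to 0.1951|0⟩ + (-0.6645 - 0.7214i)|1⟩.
0.1951|0⟩ + (0.7214 - 0.6645i)|1⟩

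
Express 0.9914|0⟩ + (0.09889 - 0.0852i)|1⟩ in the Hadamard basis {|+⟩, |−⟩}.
(0.771 - 0.06025i)|+⟩ + (0.6311 + 0.06025i)|−⟩

With |ψ⟩ = α|0⟩ + β|1⟩, the Hadamard-basis coefficients are ⟨+|ψ⟩ = (α + β)/√2 and ⟨−|ψ⟩ = (α − β)/√2.
Here α = 0.9914, β = (0.09889 - 0.0852i): (α + β)/√2 = (0.771 - 0.06025i), (α − β)/√2 = (0.6311 + 0.06025i).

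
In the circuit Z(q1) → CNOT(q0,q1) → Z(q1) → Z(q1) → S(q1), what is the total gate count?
5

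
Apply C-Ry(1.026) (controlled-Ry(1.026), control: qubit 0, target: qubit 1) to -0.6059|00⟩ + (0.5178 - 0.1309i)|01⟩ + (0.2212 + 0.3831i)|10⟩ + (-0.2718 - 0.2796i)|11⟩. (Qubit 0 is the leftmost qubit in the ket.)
-0.6059|00⟩ + (0.5178 - 0.1309i)|01⟩ + (0.3261 + 0.471i)|10⟩ + (-0.1282 - 0.05559i)|11⟩

C-Ry(1.026) leaves the control-|0⟩ kets |00⟩, |01⟩ unchanged and applies Ry(1.026) to qubit 1 on the control-|1⟩ pair (|10⟩, |11⟩).
Ry(1.026) = [[cos(θ/2), −sin(θ/2)], [sin(θ/2), cos(θ/2)]]; θ = 1.026, cos(θ/2) ≈ 0.871276, sin(θ/2) ≈ 0.490793.
With a = amp(|10⟩) = (0.2212 + 0.3831i) and b = amp(|11⟩) = (-0.2718 - 0.2796i):
new amp(|10⟩) = (0.871276)·a + (-0.490793)·b = (0.3261 + 0.471i)
new amp(|11⟩) = (0.490793)·a + (0.871276)·b = (-0.1282 - 0.05559i)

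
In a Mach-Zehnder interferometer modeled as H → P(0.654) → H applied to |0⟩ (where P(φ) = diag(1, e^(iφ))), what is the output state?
(0.8968 + 0.3042i)|0⟩ + (0.1032 - 0.3042i)|1⟩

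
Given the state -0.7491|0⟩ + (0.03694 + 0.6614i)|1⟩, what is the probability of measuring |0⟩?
0.5612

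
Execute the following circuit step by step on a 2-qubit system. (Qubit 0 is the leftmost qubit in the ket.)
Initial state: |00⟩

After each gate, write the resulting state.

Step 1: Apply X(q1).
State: |01⟩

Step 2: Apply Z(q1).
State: -|01⟩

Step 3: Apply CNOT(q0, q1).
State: -|01⟩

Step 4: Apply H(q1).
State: -1/√2|00⟩ + 1/√2|01⟩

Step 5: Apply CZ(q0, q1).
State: -1/√2|00⟩ + 1/√2|01⟩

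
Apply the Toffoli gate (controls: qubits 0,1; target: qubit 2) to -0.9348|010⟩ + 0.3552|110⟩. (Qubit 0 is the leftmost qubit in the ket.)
-0.9348|010⟩ + 0.3552|111⟩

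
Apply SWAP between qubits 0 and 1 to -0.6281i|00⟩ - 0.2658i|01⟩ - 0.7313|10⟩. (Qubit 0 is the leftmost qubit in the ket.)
-0.6281i|00⟩ - 0.7313|01⟩ - 0.2658i|10⟩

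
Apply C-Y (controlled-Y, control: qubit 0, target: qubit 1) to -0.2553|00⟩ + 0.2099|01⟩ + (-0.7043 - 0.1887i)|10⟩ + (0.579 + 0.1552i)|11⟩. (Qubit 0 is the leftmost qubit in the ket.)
-0.2553|00⟩ + 0.2099|01⟩ + (0.1552 - 0.579i)|10⟩ + (0.1887 - 0.7043i)|11⟩

C-Y leaves the control-|0⟩ kets |00⟩, |01⟩ unchanged and applies Y to qubit 1 on the control-|1⟩ pair (|10⟩, |11⟩).
Y = [[0, -i], [i, 0]].
With a = amp(|10⟩) = (-0.7043 - 0.1887i) and b = amp(|11⟩) = (0.579 + 0.1552i):
new amp(|10⟩) = (-i)·b = (0.1552 - 0.579i)
new amp(|11⟩) = (i)·a = (0.1887 - 0.7043i)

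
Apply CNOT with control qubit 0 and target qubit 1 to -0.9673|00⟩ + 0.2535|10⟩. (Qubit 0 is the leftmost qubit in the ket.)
-0.9673|00⟩ + 0.2535|11⟩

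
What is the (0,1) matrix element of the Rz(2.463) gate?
0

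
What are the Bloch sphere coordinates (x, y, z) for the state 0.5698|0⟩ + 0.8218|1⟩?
(0.9365, 0, -0.3507)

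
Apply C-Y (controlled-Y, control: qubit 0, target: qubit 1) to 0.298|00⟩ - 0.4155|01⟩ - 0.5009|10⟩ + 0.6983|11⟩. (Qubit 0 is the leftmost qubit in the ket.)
0.298|00⟩ - 0.4155|01⟩ - 0.6983i|10⟩ - 0.5009i|11⟩

C-Y leaves the control-|0⟩ kets |00⟩, |01⟩ unchanged and applies Y to qubit 1 on the control-|1⟩ pair (|10⟩, |11⟩).
Y = [[0, -i], [i, 0]].
With a = amp(|10⟩) = -0.5009 and b = amp(|11⟩) = 0.6983:
new amp(|10⟩) = (-i)·b = -0.6983i
new amp(|11⟩) = (i)·a = -0.5009i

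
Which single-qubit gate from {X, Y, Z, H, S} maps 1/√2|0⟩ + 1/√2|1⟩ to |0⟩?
H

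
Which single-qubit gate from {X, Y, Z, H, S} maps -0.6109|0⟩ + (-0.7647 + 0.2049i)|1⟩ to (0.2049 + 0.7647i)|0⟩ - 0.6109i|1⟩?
Y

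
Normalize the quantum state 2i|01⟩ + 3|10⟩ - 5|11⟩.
0.3244i|01⟩ + 0.4867|10⟩ - 0.8111|11⟩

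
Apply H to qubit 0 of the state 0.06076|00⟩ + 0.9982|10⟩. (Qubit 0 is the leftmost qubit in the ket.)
0.7488|00⟩ - 0.6629|10⟩

H on qubit 0 mixes each pair of kets that differ only in qubit 0: amplitudes (a, b) of (|…0…⟩, |…1…⟩) become ((a + b)/√2, (a − b)/√2). Kets absent from the input have amplitude 0.
(|00⟩, |10⟩): (a, b) = (0.06076, 0.9982) → (0.7488, -0.6629)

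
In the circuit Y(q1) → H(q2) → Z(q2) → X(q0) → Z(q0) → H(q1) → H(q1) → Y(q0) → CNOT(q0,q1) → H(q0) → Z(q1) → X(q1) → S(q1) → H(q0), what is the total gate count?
14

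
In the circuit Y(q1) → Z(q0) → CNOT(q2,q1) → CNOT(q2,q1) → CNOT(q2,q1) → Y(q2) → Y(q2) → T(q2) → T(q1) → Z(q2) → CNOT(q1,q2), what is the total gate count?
11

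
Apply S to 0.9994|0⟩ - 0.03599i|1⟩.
0.9994|0⟩ + 0.03599|1⟩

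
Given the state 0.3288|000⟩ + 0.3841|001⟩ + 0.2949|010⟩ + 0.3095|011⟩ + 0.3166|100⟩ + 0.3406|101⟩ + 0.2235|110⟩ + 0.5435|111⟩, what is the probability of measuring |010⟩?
0.08697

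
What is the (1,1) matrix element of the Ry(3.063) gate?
0.03929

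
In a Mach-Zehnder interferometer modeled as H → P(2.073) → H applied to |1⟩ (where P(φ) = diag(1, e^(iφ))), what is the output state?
(0.7407 - 0.4383i)|0⟩ + (0.2593 + 0.4383i)|1⟩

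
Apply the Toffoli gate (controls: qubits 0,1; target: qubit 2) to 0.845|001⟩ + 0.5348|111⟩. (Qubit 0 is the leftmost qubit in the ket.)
0.845|001⟩ + 0.5348|110⟩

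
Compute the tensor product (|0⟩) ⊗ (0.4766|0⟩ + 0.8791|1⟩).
0.4766|00⟩ + 0.8791|01⟩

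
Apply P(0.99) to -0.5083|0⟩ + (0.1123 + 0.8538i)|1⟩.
-0.5083|0⟩ + (-0.6522 + 0.5624i)|1⟩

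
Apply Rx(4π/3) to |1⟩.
-0.866i|0⟩ - 1/2|1⟩

Rx(4π/3) = [[cos(θ/2), −i·sin(θ/2)], [−i·sin(θ/2), cos(θ/2)]]; θ = 4π/3, cos(θ/2) ≈ -0.5, sin(θ/2) ≈ 0.866025.
With a = amp(|0⟩) = 0 and b = amp(|1⟩) = 1:
new amp(|0⟩) = (-0.5)·a + (-0.866025i)·b = -0.866i
new amp(|1⟩) = (-0.866025i)·a + (-0.5)·b = -1/2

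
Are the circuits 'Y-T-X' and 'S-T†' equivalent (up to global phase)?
No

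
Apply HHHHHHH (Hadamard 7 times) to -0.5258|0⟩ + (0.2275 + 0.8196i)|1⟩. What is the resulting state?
(-0.2109 + 0.5795i)|0⟩ + (-0.5327 - 0.5795i)|1⟩

H² = I, so H^7 = H: a single Hadamard. With (a, b) = (-0.5258, (0.2275 + 0.8196i)), H gives ((a + b)/√2, (a − b)/√2) = ((-0.2109 + 0.5795i), (-0.5327 - 0.5795i)).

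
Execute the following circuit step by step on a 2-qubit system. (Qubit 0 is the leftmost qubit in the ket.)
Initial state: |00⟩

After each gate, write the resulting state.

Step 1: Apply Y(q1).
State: i|01⟩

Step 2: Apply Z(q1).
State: -i|01⟩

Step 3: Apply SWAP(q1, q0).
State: -i|10⟩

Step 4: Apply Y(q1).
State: |11⟩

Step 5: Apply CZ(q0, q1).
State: -|11⟩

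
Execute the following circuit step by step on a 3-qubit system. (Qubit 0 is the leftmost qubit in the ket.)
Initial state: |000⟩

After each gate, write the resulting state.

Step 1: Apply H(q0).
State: 1/√2|000⟩ + 1/√2|100⟩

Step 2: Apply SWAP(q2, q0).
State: 1/√2|000⟩ + 1/√2|001⟩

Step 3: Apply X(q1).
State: 1/√2|010⟩ + 1/√2|011⟩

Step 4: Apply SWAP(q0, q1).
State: 1/√2|100⟩ + 1/√2|101⟩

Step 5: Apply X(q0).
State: 1/√2|000⟩ + 1/√2|001⟩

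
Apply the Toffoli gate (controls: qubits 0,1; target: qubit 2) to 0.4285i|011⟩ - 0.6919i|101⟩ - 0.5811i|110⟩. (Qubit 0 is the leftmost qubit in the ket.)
0.4285i|011⟩ - 0.6919i|101⟩ - 0.5811i|111⟩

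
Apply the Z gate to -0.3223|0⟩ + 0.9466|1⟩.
-0.3223|0⟩ - 0.9466|1⟩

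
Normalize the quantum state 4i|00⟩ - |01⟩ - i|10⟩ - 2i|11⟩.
0.8528i|00⟩ - 0.2132|01⟩ - 0.2132i|10⟩ - 0.4264i|11⟩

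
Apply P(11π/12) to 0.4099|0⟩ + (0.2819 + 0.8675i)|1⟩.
0.4099|0⟩ + (-0.4968 - 0.765i)|1⟩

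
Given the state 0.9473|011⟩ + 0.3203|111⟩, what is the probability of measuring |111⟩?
0.1026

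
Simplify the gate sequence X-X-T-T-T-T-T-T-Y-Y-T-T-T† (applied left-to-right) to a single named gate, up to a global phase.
T†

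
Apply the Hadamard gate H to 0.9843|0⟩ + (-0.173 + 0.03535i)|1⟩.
(0.5737 + 0.025i)|0⟩ + (0.8183 - 0.025i)|1⟩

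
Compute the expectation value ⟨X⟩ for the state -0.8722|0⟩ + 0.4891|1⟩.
-0.8532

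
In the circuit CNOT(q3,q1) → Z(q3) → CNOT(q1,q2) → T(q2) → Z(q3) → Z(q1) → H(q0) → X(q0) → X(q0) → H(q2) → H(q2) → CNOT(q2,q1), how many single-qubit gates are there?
9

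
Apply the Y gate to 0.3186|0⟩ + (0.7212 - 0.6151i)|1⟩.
(-0.6151 - 0.7212i)|0⟩ + 0.3186i|1⟩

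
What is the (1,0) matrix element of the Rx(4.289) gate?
-0.8399i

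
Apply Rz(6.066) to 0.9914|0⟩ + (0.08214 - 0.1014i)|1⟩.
(-0.9856 - 0.1074i)|0⟩ + (-0.07067 + 0.1097i)|1⟩

Rz(6.066) = [[e^(−iθ/2), 0], [0, e^(iθ/2)]] with e^(±iθ/2) = cos(θ/2) ± i·sin(θ/2); θ = 6.066, cos(θ/2) ≈ -0.99411, sin(θ/2) ≈ 0.108379.
With a = amp(|0⟩) = 0.9914 and b = amp(|1⟩) = (0.08214 - 0.1014i):
new amp(|0⟩) = (-0.99411 - 0.108379i)·a = (-0.9856 - 0.1074i)
new amp(|1⟩) = (-0.99411 + 0.108379i)·b = (-0.07067 + 0.1097i)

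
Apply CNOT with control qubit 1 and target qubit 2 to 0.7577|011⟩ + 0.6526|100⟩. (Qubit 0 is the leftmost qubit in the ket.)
0.7577|010⟩ + 0.6526|100⟩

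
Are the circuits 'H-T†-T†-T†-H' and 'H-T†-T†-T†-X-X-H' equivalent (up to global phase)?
Yes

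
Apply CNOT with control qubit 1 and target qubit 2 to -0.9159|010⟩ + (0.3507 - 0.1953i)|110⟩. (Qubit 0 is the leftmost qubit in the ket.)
-0.9159|011⟩ + (0.3507 - 0.1953i)|111⟩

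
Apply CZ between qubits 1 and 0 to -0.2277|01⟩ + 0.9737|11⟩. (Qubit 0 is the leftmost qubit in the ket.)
-0.2277|01⟩ - 0.9737|11⟩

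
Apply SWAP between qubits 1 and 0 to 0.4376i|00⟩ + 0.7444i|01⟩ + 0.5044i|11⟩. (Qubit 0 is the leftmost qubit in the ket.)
0.4376i|00⟩ + 0.7444i|10⟩ + 0.5044i|11⟩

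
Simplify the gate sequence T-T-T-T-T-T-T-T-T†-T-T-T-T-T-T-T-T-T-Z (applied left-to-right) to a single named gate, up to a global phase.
Z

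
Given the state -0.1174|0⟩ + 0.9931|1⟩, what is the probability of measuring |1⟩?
0.9862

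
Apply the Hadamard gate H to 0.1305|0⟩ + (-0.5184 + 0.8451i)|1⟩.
(-0.2743 + 0.5976i)|0⟩ + (0.4588 - 0.5976i)|1⟩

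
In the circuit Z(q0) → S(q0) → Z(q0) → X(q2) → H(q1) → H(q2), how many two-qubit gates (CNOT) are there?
0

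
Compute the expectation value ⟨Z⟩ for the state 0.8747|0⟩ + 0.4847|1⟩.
0.5302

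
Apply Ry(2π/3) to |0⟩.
1/2|0⟩ + 0.866|1⟩

Ry(2π/3) = [[cos(θ/2), −sin(θ/2)], [sin(θ/2), cos(θ/2)]]; θ = 2π/3, cos(θ/2) ≈ 0.5, sin(θ/2) ≈ 0.866025.
With a = amp(|0⟩) = 1 and b = amp(|1⟩) = 0:
new amp(|0⟩) = (0.5)·a + (-0.866025)·b = 1/2
new amp(|1⟩) = (0.866025)·a + (0.5)·b = 0.866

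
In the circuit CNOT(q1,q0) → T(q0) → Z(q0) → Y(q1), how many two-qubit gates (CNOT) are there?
1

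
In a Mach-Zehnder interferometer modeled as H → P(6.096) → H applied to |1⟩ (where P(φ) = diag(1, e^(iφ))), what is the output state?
(0.008734 + 0.09305i)|0⟩ + (0.9913 - 0.09305i)|1⟩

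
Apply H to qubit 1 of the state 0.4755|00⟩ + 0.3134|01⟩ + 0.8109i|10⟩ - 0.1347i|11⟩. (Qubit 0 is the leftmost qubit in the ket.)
0.5578|00⟩ + 0.1146|01⟩ + 0.4781i|10⟩ + 0.6686i|11⟩

H on qubit 1 mixes each pair of kets that differ only in qubit 1: amplitudes (a, b) of (|…0…⟩, |…1…⟩) become ((a + b)/√2, (a − b)/√2). Kets absent from the input have amplitude 0.
(|00⟩, |01⟩): (a, b) = (0.4755, 0.3134) → (0.5578, 0.1146)
(|10⟩, |11⟩): (a, b) = (0.8109i, -0.1347i) → (0.4781i, 0.6686i)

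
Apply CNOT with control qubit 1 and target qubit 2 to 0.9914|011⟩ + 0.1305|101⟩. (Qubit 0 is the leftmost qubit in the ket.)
0.9914|010⟩ + 0.1305|101⟩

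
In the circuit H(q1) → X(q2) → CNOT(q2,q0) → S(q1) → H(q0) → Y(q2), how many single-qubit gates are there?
5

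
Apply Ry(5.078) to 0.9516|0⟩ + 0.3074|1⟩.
-0.9582|0⟩ + 0.2861|1⟩

Ry(5.078) = [[cos(θ/2), −sin(θ/2)], [sin(θ/2), cos(θ/2)]]; θ = 5.078, cos(θ/2) ≈ -0.823869, sin(θ/2) ≈ 0.56678.
With a = amp(|0⟩) = 0.9516 and b = amp(|1⟩) = 0.3074:
new amp(|0⟩) = (-0.823869)·a + (-0.56678)·b = -0.9582
new amp(|1⟩) = (0.56678)·a + (-0.823869)·b = 0.2861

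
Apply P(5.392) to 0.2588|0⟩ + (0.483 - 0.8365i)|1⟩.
0.2588|0⟩ + (-0.3471 - 0.9014i)|1⟩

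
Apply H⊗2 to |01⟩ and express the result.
1/2|00⟩ - 1/2|01⟩ + 1/2|10⟩ - 1/2|11⟩

H⊗2 gives amp(|y⟩) = (1/2) Σ_x (−1)^(x·y) amp(|x⟩), where x·y is the number of positions in which both x and y have a 1.
|00⟩: (1)/2 = 1/2
|01⟩: (-1)/2 = -1/2
|10⟩: (1)/2 = 1/2
|11⟩: (-1)/2 = -1/2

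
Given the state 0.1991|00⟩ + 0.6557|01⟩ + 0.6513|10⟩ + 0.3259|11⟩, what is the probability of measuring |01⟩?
0.4299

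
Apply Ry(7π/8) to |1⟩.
-0.9808|0⟩ + 0.1951|1⟩

Ry(7π/8) = [[cos(θ/2), −sin(θ/2)], [sin(θ/2), cos(θ/2)]]; θ = 7π/8, cos(θ/2) ≈ 0.19509, sin(θ/2) ≈ 0.980785.
With a = amp(|0⟩) = 0 and b = amp(|1⟩) = 1:
new amp(|0⟩) = (0.19509)·a + (-0.980785)·b = -0.9808
new amp(|1⟩) = (0.980785)·a + (0.19509)·b = 0.1951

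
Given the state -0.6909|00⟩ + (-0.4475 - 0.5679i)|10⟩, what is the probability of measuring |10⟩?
0.5228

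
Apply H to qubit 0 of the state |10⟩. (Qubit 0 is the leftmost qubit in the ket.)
1/√2|00⟩ - 1/√2|10⟩

H on qubit 0 mixes each pair of kets that differ only in qubit 0: amplitudes (a, b) of (|…0…⟩, |…1…⟩) become ((a + b)/√2, (a − b)/√2). Kets absent from the input have amplitude 0.
(|00⟩, |10⟩): (a, b) = (0, 1) → (1/√2, -1/√2)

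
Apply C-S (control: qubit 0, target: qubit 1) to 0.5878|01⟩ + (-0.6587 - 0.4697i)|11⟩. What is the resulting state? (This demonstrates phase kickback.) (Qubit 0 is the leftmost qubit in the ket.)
0.5878|01⟩ + (0.4697 - 0.6587i)|11⟩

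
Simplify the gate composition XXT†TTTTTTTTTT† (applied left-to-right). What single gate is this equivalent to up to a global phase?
T†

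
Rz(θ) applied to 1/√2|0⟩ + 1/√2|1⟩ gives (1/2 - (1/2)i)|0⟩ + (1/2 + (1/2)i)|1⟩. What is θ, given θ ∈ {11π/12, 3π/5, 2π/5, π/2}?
π/2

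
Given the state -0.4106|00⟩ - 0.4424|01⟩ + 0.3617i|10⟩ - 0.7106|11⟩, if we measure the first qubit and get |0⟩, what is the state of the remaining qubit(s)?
-0.6803|0⟩ - 0.733|1⟩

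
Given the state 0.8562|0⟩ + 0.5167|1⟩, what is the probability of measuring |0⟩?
0.7331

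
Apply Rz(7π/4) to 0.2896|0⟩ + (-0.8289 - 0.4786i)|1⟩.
(-0.2676 - 0.1108i)|0⟩ + (0.949 + 0.125i)|1⟩

Rz(7π/4) = [[e^(−iθ/2), 0], [0, e^(iθ/2)]] with e^(±iθ/2) = cos(θ/2) ± i·sin(θ/2); θ = 7π/4, cos(θ/2) ≈ -0.92388, sin(θ/2) ≈ 0.382683.
With a = amp(|0⟩) = 0.2896 and b = amp(|1⟩) = (-0.8289 - 0.4786i):
new amp(|0⟩) = (-0.92388 - 0.382683i)·a = (-0.2676 - 0.1108i)
new amp(|1⟩) = (-0.92388 + 0.382683i)·b = (0.949 + 0.125i)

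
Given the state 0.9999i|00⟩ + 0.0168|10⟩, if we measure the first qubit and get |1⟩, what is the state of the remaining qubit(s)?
|0⟩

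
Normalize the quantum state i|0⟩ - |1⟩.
(1/√2)i|0⟩ - 1/√2|1⟩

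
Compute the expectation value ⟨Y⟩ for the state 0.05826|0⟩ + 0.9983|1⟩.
0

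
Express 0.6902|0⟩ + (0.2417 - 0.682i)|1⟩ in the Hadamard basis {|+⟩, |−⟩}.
(0.659 - 0.4822i)|+⟩ + (0.3171 + 0.4822i)|−⟩

With |ψ⟩ = α|0⟩ + β|1⟩, the Hadamard-basis coefficients are ⟨+|ψ⟩ = (α + β)/√2 and ⟨−|ψ⟩ = (α − β)/√2.
Here α = 0.6902, β = (0.2417 - 0.682i): (α + β)/√2 = (0.659 - 0.4822i), (α − β)/√2 = (0.3171 + 0.4822i).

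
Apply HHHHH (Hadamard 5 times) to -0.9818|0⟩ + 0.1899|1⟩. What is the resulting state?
-0.56|0⟩ - 0.8285|1⟩

H² = I, so H^5 = H: a single Hadamard. With (a, b) = (-0.9818, 0.1899), H gives ((a + b)/√2, (a − b)/√2) = (-0.56, -0.8285).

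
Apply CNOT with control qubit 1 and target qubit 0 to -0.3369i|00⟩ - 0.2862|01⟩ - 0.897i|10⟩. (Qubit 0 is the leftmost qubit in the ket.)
-0.3369i|00⟩ - 0.897i|10⟩ - 0.2862|11⟩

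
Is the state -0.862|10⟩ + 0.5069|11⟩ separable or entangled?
Separable

Writing the state as a|00⟩ + b|01⟩ + c|10⟩ + d|11⟩, it is a product state iff ad − bc = 0.
Here (a, b, c, d) = (0, 0, -0.862, 0.5069): ad − bc = (0)(0.5069) − (0)(-0.862) = 0, so the state is separable.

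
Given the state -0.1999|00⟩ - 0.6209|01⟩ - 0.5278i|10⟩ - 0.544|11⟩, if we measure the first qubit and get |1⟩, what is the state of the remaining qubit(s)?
-0.6963i|0⟩ - 0.7177|1⟩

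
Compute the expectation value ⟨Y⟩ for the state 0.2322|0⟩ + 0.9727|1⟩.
0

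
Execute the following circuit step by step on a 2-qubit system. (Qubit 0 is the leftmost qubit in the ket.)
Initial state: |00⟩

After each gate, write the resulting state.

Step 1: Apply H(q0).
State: 1/√2|00⟩ + 1/√2|10⟩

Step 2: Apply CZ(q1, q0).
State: 1/√2|00⟩ + 1/√2|10⟩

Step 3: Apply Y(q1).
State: (1/√2)i|01⟩ + (1/√2)i|11⟩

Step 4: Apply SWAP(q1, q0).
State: (1/√2)i|10⟩ + (1/√2)i|11⟩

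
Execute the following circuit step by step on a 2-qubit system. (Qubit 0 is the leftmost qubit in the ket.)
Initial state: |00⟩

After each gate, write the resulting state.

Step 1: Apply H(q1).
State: 1/√2|00⟩ + 1/√2|01⟩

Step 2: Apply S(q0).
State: 1/√2|00⟩ + 1/√2|01⟩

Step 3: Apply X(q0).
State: 1/√2|10⟩ + 1/√2|11⟩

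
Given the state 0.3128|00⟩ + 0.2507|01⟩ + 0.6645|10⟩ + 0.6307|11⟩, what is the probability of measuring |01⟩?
0.06285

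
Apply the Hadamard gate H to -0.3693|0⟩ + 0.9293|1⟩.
0.396|0⟩ - 0.9182|1⟩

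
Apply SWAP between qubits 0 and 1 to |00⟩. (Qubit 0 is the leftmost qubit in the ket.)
|00⟩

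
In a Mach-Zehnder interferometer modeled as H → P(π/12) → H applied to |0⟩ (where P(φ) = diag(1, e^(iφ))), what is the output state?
(0.983 + 0.1294i)|0⟩ + (0.01704 - 0.1294i)|1⟩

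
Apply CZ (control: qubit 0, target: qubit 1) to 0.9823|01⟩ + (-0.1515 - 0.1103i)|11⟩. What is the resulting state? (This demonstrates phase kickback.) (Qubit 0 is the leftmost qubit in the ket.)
0.9823|01⟩ + (0.1515 + 0.1103i)|11⟩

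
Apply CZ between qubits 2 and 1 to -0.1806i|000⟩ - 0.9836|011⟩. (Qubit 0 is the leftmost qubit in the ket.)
-0.1806i|000⟩ + 0.9836|011⟩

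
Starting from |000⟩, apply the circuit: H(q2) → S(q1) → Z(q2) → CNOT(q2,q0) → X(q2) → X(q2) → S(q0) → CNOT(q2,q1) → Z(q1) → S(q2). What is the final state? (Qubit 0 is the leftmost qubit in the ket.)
1/√2|000⟩ - 1/√2|111⟩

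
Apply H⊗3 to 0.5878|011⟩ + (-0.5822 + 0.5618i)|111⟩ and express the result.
(0.00198 + 0.1986i)|000⟩ + (-0.00198 - 0.1986i)|001⟩ + (-0.00198 - 0.1986i)|010⟩ + (0.00198 + 0.1986i)|011⟩ + (0.4137 - 0.1986i)|100⟩ + (-0.4137 + 0.1986i)|101⟩ + (-0.4137 + 0.1986i)|110⟩ + (0.4137 - 0.1986i)|111⟩

H⊗3 gives amp(|y⟩) = (1/2√2) Σ_x (−1)^(x·y) amp(|x⟩), where x·y is the number of positions in which both x and y have a 1.
|000⟩: (0.5878 + (-0.5822 + 0.5618i))/(2√2) = (0.00198 + 0.1986i)
|001⟩: (-0.5878 - (-0.5822 + 0.5618i))/(2√2) = (-0.00198 - 0.1986i)
|010⟩: (-0.5878 - (-0.5822 + 0.5618i))/(2√2) = (-0.00198 - 0.1986i)
|011⟩: (0.5878 + (-0.5822 + 0.5618i))/(2√2) = (0.00198 + 0.1986i)
|100⟩: (0.5878 - (-0.5822 + 0.5618i))/(2√2) = (0.4137 - 0.1986i)
|101⟩: (-0.5878 + (-0.5822 + 0.5618i))/(2√2) = (-0.4137 + 0.1986i)
|110⟩: (-0.5878 + (-0.5822 + 0.5618i))/(2√2) = (-0.4137 + 0.1986i)
|111⟩: (0.5878 - (-0.5822 + 0.5618i))/(2√2) = (0.4137 - 0.1986i)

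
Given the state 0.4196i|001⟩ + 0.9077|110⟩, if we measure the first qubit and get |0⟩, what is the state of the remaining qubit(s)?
i|01⟩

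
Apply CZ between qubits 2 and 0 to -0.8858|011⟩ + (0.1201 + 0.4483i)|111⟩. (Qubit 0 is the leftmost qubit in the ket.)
-0.8858|011⟩ + (-0.1201 - 0.4483i)|111⟩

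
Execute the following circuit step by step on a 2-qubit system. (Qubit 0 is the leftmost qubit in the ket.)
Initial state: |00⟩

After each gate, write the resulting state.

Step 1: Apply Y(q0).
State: i|10⟩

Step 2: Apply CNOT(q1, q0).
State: i|10⟩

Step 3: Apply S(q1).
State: i|10⟩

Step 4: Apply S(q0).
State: -|10⟩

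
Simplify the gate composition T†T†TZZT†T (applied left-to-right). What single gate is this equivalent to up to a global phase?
T†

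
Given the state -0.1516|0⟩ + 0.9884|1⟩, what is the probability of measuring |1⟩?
0.9769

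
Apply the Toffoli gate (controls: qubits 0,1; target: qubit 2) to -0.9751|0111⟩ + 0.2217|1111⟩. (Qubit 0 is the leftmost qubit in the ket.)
-0.9751|0111⟩ + 0.2217|1101⟩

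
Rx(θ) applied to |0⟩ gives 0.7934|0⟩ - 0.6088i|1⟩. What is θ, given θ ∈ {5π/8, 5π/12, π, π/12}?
5π/12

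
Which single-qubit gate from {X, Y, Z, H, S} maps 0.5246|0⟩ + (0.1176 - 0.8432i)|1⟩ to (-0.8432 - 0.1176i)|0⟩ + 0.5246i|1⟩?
Y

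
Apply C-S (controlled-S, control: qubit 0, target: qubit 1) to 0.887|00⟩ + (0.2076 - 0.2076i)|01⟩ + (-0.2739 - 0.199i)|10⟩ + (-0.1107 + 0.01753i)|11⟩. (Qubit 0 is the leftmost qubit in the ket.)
0.887|00⟩ + (0.2076 - 0.2076i)|01⟩ + (-0.2739 - 0.199i)|10⟩ + (-0.01753 - 0.1107i)|11⟩

C-S leaves the control-|0⟩ kets |00⟩, |01⟩ unchanged and applies S to qubit 1 on the control-|1⟩ pair (|10⟩, |11⟩).
S = [[1, 0], [0, i]].
With a = amp(|10⟩) = (-0.2739 - 0.199i) and b = amp(|11⟩) = (-0.1107 + 0.01753i):
new amp(|10⟩) = (1)·a = (-0.2739 - 0.199i)
new amp(|11⟩) = (i)·b = (-0.01753 - 0.1107i)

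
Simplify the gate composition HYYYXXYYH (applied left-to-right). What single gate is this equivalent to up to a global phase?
Y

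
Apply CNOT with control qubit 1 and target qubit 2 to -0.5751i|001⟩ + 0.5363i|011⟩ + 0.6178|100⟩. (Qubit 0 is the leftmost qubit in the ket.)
-0.5751i|001⟩ + 0.5363i|010⟩ + 0.6178|100⟩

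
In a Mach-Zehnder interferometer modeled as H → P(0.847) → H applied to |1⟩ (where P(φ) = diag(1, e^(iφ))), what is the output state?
(0.1689 - 0.3746i)|0⟩ + (0.8311 + 0.3746i)|1⟩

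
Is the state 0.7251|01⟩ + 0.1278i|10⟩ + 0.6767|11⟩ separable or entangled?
Entangled

Writing the state as a|00⟩ + b|01⟩ + c|10⟩ + d|11⟩, it is a product state iff ad − bc = 0.
Here (a, b, c, d) = (0, 0.7251, 0.1278i, 0.6767): ad − bc = (0)(0.6767) − (0.7251)(0.1278i) = -0.09267i ≠ 0, so the state is entangled.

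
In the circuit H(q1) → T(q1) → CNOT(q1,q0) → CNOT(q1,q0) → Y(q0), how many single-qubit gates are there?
3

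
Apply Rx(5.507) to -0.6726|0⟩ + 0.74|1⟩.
(0.6226 - 0.28i)|0⟩ + (-0.685 + 0.2545i)|1⟩

Rx(5.507) = [[cos(θ/2), −i·sin(θ/2)], [−i·sin(θ/2), cos(θ/2)]]; θ = 5.507, cos(θ/2) ≈ -0.925633, sin(θ/2) ≈ 0.378424.
With a = amp(|0⟩) = -0.6726 and b = amp(|1⟩) = 0.74:
new amp(|0⟩) = (-0.925633)·a + (-0.378424i)·b = (0.6226 - 0.28i)
new amp(|1⟩) = (-0.378424i)·a + (-0.925633)·b = (-0.685 + 0.2545i)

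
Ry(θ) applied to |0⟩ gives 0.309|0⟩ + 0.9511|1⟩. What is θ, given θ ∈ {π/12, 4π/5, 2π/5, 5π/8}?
4π/5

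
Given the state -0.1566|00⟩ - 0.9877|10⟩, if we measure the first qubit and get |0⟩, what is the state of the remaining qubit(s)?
-|0⟩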